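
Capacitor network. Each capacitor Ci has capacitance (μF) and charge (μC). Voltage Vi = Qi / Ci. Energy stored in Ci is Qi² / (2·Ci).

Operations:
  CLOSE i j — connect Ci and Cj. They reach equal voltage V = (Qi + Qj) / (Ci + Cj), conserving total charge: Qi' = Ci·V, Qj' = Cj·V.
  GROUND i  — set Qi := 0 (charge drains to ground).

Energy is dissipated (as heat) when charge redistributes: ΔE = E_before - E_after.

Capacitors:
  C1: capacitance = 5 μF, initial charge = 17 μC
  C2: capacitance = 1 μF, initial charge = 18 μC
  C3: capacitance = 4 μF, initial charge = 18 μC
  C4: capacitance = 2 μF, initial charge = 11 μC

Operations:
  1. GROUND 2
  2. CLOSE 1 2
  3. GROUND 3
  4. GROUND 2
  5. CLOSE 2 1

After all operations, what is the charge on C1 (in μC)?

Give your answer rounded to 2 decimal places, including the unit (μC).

Initial: C1(5μF, Q=17μC, V=3.40V), C2(1μF, Q=18μC, V=18.00V), C3(4μF, Q=18μC, V=4.50V), C4(2μF, Q=11μC, V=5.50V)
Op 1: GROUND 2: Q2=0; energy lost=162.000
Op 2: CLOSE 1-2: Q_total=17.00, C_total=6.00, V=2.83; Q1=14.17, Q2=2.83; dissipated=4.817
Op 3: GROUND 3: Q3=0; energy lost=40.500
Op 4: GROUND 2: Q2=0; energy lost=4.014
Op 5: CLOSE 2-1: Q_total=14.17, C_total=6.00, V=2.36; Q2=2.36, Q1=11.81; dissipated=3.345
Final charges: Q1=11.81, Q2=2.36, Q3=0.00, Q4=11.00

Answer: 11.81 μC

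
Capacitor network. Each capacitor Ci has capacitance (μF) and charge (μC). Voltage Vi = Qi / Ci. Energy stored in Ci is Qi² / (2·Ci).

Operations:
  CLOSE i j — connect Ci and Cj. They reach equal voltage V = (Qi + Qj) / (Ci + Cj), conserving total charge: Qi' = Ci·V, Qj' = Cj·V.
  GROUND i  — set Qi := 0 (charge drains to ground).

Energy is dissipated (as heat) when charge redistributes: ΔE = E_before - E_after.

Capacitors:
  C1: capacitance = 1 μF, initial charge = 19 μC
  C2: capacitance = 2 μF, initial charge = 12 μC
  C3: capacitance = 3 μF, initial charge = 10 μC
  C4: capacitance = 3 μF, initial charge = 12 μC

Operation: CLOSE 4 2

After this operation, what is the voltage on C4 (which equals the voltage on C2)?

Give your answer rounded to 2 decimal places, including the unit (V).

Initial: C1(1μF, Q=19μC, V=19.00V), C2(2μF, Q=12μC, V=6.00V), C3(3μF, Q=10μC, V=3.33V), C4(3μF, Q=12μC, V=4.00V)
Op 1: CLOSE 4-2: Q_total=24.00, C_total=5.00, V=4.80; Q4=14.40, Q2=9.60; dissipated=2.400

Answer: 4.80 V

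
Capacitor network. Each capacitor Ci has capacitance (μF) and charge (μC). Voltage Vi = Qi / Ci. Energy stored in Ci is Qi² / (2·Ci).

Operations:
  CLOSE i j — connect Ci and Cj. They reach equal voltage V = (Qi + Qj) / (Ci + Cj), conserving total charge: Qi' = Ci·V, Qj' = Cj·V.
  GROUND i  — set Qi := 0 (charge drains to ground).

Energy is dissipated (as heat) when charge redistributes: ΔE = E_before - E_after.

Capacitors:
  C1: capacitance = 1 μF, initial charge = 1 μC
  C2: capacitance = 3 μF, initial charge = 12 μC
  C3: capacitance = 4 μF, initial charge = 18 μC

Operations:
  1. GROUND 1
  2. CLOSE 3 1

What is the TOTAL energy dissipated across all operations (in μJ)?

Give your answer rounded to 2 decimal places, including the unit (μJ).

Answer: 8.60 μJ

Derivation:
Initial: C1(1μF, Q=1μC, V=1.00V), C2(3μF, Q=12μC, V=4.00V), C3(4μF, Q=18μC, V=4.50V)
Op 1: GROUND 1: Q1=0; energy lost=0.500
Op 2: CLOSE 3-1: Q_total=18.00, C_total=5.00, V=3.60; Q3=14.40, Q1=3.60; dissipated=8.100
Total dissipated: 8.600 μJ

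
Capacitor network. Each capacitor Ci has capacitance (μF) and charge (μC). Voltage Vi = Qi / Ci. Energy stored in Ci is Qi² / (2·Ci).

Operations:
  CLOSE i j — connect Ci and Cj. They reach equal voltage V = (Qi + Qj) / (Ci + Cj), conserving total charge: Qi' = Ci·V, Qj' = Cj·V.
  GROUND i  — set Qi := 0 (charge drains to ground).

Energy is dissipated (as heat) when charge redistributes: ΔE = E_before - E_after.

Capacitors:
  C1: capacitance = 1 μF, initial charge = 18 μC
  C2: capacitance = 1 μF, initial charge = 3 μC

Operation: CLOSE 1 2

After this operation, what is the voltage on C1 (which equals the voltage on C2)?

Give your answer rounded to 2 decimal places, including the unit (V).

Initial: C1(1μF, Q=18μC, V=18.00V), C2(1μF, Q=3μC, V=3.00V)
Op 1: CLOSE 1-2: Q_total=21.00, C_total=2.00, V=10.50; Q1=10.50, Q2=10.50; dissipated=56.250

Answer: 10.50 V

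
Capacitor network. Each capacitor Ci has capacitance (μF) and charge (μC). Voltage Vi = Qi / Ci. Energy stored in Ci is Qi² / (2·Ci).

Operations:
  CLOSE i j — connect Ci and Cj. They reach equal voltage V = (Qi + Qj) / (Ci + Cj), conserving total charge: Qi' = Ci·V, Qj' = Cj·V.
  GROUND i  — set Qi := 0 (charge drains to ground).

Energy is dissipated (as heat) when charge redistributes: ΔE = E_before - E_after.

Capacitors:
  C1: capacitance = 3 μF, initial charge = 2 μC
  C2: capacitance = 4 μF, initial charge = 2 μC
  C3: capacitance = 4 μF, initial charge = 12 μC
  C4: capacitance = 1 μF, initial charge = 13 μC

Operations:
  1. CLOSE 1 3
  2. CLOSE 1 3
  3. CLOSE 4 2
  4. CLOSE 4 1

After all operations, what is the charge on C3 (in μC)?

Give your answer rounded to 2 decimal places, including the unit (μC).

Initial: C1(3μF, Q=2μC, V=0.67V), C2(4μF, Q=2μC, V=0.50V), C3(4μF, Q=12μC, V=3.00V), C4(1μF, Q=13μC, V=13.00V)
Op 1: CLOSE 1-3: Q_total=14.00, C_total=7.00, V=2.00; Q1=6.00, Q3=8.00; dissipated=4.667
Op 2: CLOSE 1-3: Q_total=14.00, C_total=7.00, V=2.00; Q1=6.00, Q3=8.00; dissipated=0.000
Op 3: CLOSE 4-2: Q_total=15.00, C_total=5.00, V=3.00; Q4=3.00, Q2=12.00; dissipated=62.500
Op 4: CLOSE 4-1: Q_total=9.00, C_total=4.00, V=2.25; Q4=2.25, Q1=6.75; dissipated=0.375
Final charges: Q1=6.75, Q2=12.00, Q3=8.00, Q4=2.25

Answer: 8.00 μC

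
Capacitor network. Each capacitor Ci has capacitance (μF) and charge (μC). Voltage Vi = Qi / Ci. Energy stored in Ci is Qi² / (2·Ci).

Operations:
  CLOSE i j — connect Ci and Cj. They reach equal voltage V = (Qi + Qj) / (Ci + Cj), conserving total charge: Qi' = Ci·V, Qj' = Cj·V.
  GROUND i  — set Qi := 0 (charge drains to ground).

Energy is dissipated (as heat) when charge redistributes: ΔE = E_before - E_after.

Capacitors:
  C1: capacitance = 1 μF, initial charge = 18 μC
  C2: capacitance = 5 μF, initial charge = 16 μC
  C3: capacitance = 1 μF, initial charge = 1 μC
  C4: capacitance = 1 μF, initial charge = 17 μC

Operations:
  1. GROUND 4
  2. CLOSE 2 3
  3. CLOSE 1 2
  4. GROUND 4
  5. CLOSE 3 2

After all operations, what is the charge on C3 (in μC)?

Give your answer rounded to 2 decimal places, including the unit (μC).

Initial: C1(1μF, Q=18μC, V=18.00V), C2(5μF, Q=16μC, V=3.20V), C3(1μF, Q=1μC, V=1.00V), C4(1μF, Q=17μC, V=17.00V)
Op 1: GROUND 4: Q4=0; energy lost=144.500
Op 2: CLOSE 2-3: Q_total=17.00, C_total=6.00, V=2.83; Q2=14.17, Q3=2.83; dissipated=2.017
Op 3: CLOSE 1-2: Q_total=32.17, C_total=6.00, V=5.36; Q1=5.36, Q2=26.81; dissipated=95.845
Op 4: GROUND 4: Q4=0; energy lost=0.000
Op 5: CLOSE 3-2: Q_total=29.64, C_total=6.00, V=4.94; Q3=4.94, Q2=24.70; dissipated=2.662
Final charges: Q1=5.36, Q2=24.70, Q3=4.94, Q4=0.00

Answer: 4.94 μC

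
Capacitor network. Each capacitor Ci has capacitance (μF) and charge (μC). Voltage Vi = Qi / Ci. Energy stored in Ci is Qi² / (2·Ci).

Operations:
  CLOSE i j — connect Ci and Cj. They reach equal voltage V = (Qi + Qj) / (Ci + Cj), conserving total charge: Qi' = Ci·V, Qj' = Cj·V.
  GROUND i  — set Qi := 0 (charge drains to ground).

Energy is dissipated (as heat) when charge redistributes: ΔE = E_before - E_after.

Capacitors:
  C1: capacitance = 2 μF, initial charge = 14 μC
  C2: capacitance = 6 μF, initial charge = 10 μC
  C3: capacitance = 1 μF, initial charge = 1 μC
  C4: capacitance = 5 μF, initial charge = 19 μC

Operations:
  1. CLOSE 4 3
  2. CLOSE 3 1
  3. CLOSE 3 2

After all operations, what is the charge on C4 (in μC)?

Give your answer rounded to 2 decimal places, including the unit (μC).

Initial: C1(2μF, Q=14μC, V=7.00V), C2(6μF, Q=10μC, V=1.67V), C3(1μF, Q=1μC, V=1.00V), C4(5μF, Q=19μC, V=3.80V)
Op 1: CLOSE 4-3: Q_total=20.00, C_total=6.00, V=3.33; Q4=16.67, Q3=3.33; dissipated=3.267
Op 2: CLOSE 3-1: Q_total=17.33, C_total=3.00, V=5.78; Q3=5.78, Q1=11.56; dissipated=4.481
Op 3: CLOSE 3-2: Q_total=15.78, C_total=7.00, V=2.25; Q3=2.25, Q2=13.52; dissipated=7.243
Final charges: Q1=11.56, Q2=13.52, Q3=2.25, Q4=16.67

Answer: 16.67 μC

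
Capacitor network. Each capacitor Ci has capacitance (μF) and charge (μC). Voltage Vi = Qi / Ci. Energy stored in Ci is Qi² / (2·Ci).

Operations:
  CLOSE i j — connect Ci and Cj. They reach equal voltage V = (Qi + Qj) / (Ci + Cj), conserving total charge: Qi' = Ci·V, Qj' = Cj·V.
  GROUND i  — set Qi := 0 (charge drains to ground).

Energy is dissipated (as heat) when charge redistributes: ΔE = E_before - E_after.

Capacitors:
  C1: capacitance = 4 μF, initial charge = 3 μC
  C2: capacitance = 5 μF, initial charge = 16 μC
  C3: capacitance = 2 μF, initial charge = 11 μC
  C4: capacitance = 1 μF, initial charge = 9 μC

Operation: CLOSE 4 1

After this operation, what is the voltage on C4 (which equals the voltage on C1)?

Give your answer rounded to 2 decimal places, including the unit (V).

Answer: 2.40 V

Derivation:
Initial: C1(4μF, Q=3μC, V=0.75V), C2(5μF, Q=16μC, V=3.20V), C3(2μF, Q=11μC, V=5.50V), C4(1μF, Q=9μC, V=9.00V)
Op 1: CLOSE 4-1: Q_total=12.00, C_total=5.00, V=2.40; Q4=2.40, Q1=9.60; dissipated=27.225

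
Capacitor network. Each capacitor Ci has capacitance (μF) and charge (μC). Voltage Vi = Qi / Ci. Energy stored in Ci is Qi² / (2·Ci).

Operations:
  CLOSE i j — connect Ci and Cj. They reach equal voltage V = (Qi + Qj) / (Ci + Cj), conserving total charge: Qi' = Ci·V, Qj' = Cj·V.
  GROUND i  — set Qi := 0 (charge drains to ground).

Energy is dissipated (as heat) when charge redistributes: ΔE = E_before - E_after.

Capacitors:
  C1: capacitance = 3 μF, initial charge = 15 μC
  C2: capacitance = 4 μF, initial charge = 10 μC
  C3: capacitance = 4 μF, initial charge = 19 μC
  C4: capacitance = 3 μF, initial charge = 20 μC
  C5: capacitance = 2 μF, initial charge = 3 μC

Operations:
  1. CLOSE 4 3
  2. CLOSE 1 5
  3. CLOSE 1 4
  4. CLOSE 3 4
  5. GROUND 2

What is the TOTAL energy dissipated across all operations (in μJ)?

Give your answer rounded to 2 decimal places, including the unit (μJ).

Initial: C1(3μF, Q=15μC, V=5.00V), C2(4μF, Q=10μC, V=2.50V), C3(4μF, Q=19μC, V=4.75V), C4(3μF, Q=20μC, V=6.67V), C5(2μF, Q=3μC, V=1.50V)
Op 1: CLOSE 4-3: Q_total=39.00, C_total=7.00, V=5.57; Q4=16.71, Q3=22.29; dissipated=3.149
Op 2: CLOSE 1-5: Q_total=18.00, C_total=5.00, V=3.60; Q1=10.80, Q5=7.20; dissipated=7.350
Op 3: CLOSE 1-4: Q_total=27.51, C_total=6.00, V=4.59; Q1=13.76, Q4=13.76; dissipated=2.915
Op 4: CLOSE 3-4: Q_total=36.04, C_total=7.00, V=5.15; Q3=20.60, Q4=15.45; dissipated=0.833
Op 5: GROUND 2: Q2=0; energy lost=12.500
Total dissipated: 26.747 μJ

Answer: 26.75 μJ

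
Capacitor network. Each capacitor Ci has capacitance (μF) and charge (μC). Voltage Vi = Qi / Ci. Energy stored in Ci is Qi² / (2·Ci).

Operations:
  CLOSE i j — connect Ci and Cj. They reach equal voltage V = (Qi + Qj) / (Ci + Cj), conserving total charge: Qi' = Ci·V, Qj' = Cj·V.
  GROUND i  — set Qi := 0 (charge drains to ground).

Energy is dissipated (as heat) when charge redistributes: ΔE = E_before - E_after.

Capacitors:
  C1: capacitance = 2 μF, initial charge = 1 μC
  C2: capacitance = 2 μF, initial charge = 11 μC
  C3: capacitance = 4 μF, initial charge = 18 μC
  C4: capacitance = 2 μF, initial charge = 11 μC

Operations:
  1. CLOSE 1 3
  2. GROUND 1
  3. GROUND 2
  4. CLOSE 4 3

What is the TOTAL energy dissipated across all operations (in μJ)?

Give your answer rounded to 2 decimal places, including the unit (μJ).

Initial: C1(2μF, Q=1μC, V=0.50V), C2(2μF, Q=11μC, V=5.50V), C3(4μF, Q=18μC, V=4.50V), C4(2μF, Q=11μC, V=5.50V)
Op 1: CLOSE 1-3: Q_total=19.00, C_total=6.00, V=3.17; Q1=6.33, Q3=12.67; dissipated=10.667
Op 2: GROUND 1: Q1=0; energy lost=10.028
Op 3: GROUND 2: Q2=0; energy lost=30.250
Op 4: CLOSE 4-3: Q_total=23.67, C_total=6.00, V=3.94; Q4=7.89, Q3=15.78; dissipated=3.630
Total dissipated: 54.574 μJ

Answer: 54.57 μJ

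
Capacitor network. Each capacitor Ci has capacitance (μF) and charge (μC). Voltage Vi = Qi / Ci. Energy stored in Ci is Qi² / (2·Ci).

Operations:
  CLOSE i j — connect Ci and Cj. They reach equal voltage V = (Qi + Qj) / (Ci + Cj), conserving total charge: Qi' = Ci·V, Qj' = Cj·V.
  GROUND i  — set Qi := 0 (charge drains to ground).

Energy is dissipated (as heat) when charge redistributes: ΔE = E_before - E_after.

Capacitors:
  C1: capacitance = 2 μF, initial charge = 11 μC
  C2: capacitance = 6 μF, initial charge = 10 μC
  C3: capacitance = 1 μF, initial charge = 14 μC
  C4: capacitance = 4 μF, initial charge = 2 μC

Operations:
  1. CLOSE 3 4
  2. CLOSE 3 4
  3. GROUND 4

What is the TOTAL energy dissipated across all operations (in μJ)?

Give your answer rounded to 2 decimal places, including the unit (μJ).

Answer: 93.38 μJ

Derivation:
Initial: C1(2μF, Q=11μC, V=5.50V), C2(6μF, Q=10μC, V=1.67V), C3(1μF, Q=14μC, V=14.00V), C4(4μF, Q=2μC, V=0.50V)
Op 1: CLOSE 3-4: Q_total=16.00, C_total=5.00, V=3.20; Q3=3.20, Q4=12.80; dissipated=72.900
Op 2: CLOSE 3-4: Q_total=16.00, C_total=5.00, V=3.20; Q3=3.20, Q4=12.80; dissipated=0.000
Op 3: GROUND 4: Q4=0; energy lost=20.480
Total dissipated: 93.380 μJ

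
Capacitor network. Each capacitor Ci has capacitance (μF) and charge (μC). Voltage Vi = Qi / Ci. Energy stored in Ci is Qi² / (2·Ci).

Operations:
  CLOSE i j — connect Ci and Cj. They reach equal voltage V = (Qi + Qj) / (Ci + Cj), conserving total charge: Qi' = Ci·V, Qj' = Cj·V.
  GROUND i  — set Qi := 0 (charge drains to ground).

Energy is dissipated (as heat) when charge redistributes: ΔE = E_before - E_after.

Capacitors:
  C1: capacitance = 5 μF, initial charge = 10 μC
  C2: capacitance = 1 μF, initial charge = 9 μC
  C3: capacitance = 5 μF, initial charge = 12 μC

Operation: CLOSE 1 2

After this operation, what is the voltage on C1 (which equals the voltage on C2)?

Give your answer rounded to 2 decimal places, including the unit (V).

Answer: 3.17 V

Derivation:
Initial: C1(5μF, Q=10μC, V=2.00V), C2(1μF, Q=9μC, V=9.00V), C3(5μF, Q=12μC, V=2.40V)
Op 1: CLOSE 1-2: Q_total=19.00, C_total=6.00, V=3.17; Q1=15.83, Q2=3.17; dissipated=20.417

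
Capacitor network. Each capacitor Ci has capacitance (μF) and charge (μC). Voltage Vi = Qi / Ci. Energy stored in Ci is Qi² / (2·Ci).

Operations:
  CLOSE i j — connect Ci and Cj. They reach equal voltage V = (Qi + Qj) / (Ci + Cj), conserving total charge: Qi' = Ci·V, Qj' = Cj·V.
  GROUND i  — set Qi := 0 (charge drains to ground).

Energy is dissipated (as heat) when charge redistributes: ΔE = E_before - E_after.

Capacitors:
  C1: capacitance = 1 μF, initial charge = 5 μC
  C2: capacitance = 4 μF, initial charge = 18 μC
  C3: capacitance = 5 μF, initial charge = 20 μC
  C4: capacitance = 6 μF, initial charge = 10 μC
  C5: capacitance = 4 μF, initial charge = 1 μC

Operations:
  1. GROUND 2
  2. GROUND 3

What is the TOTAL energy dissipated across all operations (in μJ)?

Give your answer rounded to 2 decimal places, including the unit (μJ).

Answer: 80.50 μJ

Derivation:
Initial: C1(1μF, Q=5μC, V=5.00V), C2(4μF, Q=18μC, V=4.50V), C3(5μF, Q=20μC, V=4.00V), C4(6μF, Q=10μC, V=1.67V), C5(4μF, Q=1μC, V=0.25V)
Op 1: GROUND 2: Q2=0; energy lost=40.500
Op 2: GROUND 3: Q3=0; energy lost=40.000
Total dissipated: 80.500 μJ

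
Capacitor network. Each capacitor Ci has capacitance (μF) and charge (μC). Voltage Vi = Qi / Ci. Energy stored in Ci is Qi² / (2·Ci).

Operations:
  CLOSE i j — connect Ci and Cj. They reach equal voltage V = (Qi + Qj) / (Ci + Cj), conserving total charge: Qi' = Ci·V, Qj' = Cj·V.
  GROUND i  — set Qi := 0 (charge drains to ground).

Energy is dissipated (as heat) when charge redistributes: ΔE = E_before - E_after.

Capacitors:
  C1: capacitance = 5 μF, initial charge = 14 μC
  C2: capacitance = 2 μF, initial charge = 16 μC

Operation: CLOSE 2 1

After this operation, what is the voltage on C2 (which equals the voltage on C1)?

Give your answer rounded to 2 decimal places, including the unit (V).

Initial: C1(5μF, Q=14μC, V=2.80V), C2(2μF, Q=16μC, V=8.00V)
Op 1: CLOSE 2-1: Q_total=30.00, C_total=7.00, V=4.29; Q2=8.57, Q1=21.43; dissipated=19.314

Answer: 4.29 V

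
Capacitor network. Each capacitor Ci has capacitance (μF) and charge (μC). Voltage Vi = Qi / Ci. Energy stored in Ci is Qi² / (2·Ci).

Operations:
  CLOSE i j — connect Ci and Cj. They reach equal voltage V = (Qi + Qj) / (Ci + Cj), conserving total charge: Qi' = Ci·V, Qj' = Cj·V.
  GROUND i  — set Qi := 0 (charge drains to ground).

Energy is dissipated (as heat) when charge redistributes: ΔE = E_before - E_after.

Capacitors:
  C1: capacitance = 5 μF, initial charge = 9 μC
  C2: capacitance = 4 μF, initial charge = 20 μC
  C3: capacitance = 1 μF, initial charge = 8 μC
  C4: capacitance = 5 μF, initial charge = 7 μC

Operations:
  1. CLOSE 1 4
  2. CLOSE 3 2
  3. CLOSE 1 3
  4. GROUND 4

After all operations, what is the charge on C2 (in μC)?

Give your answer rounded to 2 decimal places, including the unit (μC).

Initial: C1(5μF, Q=9μC, V=1.80V), C2(4μF, Q=20μC, V=5.00V), C3(1μF, Q=8μC, V=8.00V), C4(5μF, Q=7μC, V=1.40V)
Op 1: CLOSE 1-4: Q_total=16.00, C_total=10.00, V=1.60; Q1=8.00, Q4=8.00; dissipated=0.200
Op 2: CLOSE 3-2: Q_total=28.00, C_total=5.00, V=5.60; Q3=5.60, Q2=22.40; dissipated=3.600
Op 3: CLOSE 1-3: Q_total=13.60, C_total=6.00, V=2.27; Q1=11.33, Q3=2.27; dissipated=6.667
Op 4: GROUND 4: Q4=0; energy lost=6.400
Final charges: Q1=11.33, Q2=22.40, Q3=2.27, Q4=0.00

Answer: 22.40 μC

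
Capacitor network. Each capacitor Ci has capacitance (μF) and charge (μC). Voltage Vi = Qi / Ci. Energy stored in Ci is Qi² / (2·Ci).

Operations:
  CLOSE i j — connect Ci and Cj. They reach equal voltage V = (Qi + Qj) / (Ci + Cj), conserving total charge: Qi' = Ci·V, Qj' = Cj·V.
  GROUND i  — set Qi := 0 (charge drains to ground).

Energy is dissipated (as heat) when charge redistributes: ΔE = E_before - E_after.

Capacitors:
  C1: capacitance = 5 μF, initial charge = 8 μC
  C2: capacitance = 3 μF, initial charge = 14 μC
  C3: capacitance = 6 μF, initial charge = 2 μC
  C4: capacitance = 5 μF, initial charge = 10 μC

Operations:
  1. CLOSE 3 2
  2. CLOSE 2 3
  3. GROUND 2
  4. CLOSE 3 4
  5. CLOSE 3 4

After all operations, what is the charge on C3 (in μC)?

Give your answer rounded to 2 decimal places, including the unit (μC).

Answer: 11.27 μC

Derivation:
Initial: C1(5μF, Q=8μC, V=1.60V), C2(3μF, Q=14μC, V=4.67V), C3(6μF, Q=2μC, V=0.33V), C4(5μF, Q=10μC, V=2.00V)
Op 1: CLOSE 3-2: Q_total=16.00, C_total=9.00, V=1.78; Q3=10.67, Q2=5.33; dissipated=18.778
Op 2: CLOSE 2-3: Q_total=16.00, C_total=9.00, V=1.78; Q2=5.33, Q3=10.67; dissipated=0.000
Op 3: GROUND 2: Q2=0; energy lost=4.741
Op 4: CLOSE 3-4: Q_total=20.67, C_total=11.00, V=1.88; Q3=11.27, Q4=9.39; dissipated=0.067
Op 5: CLOSE 3-4: Q_total=20.67, C_total=11.00, V=1.88; Q3=11.27, Q4=9.39; dissipated=0.000
Final charges: Q1=8.00, Q2=0.00, Q3=11.27, Q4=9.39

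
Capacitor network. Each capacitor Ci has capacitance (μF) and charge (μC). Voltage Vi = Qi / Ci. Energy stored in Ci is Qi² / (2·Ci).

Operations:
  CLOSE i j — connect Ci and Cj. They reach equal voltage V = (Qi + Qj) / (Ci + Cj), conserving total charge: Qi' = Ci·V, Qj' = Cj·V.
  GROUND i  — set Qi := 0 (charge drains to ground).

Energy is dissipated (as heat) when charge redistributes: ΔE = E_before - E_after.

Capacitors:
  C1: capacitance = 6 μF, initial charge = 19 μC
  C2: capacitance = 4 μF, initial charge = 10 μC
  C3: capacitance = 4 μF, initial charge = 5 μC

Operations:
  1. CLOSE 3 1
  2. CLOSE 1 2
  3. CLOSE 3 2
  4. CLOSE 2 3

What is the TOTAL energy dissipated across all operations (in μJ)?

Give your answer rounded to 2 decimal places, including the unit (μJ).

Answer: 4.42 μJ

Derivation:
Initial: C1(6μF, Q=19μC, V=3.17V), C2(4μF, Q=10μC, V=2.50V), C3(4μF, Q=5μC, V=1.25V)
Op 1: CLOSE 3-1: Q_total=24.00, C_total=10.00, V=2.40; Q3=9.60, Q1=14.40; dissipated=4.408
Op 2: CLOSE 1-2: Q_total=24.40, C_total=10.00, V=2.44; Q1=14.64, Q2=9.76; dissipated=0.012
Op 3: CLOSE 3-2: Q_total=19.36, C_total=8.00, V=2.42; Q3=9.68, Q2=9.68; dissipated=0.002
Op 4: CLOSE 2-3: Q_total=19.36, C_total=8.00, V=2.42; Q2=9.68, Q3=9.68; dissipated=0.000
Total dissipated: 4.422 μJ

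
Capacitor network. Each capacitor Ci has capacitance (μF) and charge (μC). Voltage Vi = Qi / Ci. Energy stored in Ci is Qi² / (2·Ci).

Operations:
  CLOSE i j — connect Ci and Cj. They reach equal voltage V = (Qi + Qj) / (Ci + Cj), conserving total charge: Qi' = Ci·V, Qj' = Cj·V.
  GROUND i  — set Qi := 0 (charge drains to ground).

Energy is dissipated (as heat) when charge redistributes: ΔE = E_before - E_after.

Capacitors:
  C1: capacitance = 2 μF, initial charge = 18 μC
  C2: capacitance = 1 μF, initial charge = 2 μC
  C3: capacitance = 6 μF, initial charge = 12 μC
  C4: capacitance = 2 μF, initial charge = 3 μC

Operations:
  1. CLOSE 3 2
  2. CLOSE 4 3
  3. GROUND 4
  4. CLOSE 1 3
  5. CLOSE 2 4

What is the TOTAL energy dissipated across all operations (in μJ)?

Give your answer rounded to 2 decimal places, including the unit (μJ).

Initial: C1(2μF, Q=18μC, V=9.00V), C2(1μF, Q=2μC, V=2.00V), C3(6μF, Q=12μC, V=2.00V), C4(2μF, Q=3μC, V=1.50V)
Op 1: CLOSE 3-2: Q_total=14.00, C_total=7.00, V=2.00; Q3=12.00, Q2=2.00; dissipated=0.000
Op 2: CLOSE 4-3: Q_total=15.00, C_total=8.00, V=1.88; Q4=3.75, Q3=11.25; dissipated=0.188
Op 3: GROUND 4: Q4=0; energy lost=3.516
Op 4: CLOSE 1-3: Q_total=29.25, C_total=8.00, V=3.66; Q1=7.31, Q3=21.94; dissipated=38.074
Op 5: CLOSE 2-4: Q_total=2.00, C_total=3.00, V=0.67; Q2=0.67, Q4=1.33; dissipated=1.333
Total dissipated: 43.111 μJ

Answer: 43.11 μJ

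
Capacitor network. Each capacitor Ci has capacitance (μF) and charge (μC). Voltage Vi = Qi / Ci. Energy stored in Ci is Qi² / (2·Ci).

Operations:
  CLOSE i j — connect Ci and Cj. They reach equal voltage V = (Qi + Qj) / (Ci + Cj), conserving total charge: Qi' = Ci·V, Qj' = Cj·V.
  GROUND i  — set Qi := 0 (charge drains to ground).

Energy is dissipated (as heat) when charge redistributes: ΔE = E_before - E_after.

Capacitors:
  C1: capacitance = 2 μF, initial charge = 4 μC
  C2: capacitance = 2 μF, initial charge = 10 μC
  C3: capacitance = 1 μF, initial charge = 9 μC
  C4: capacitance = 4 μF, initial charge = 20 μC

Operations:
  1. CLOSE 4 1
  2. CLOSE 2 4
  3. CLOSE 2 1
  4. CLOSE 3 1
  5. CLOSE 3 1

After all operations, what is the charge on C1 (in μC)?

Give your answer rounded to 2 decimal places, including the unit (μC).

Initial: C1(2μF, Q=4μC, V=2.00V), C2(2μF, Q=10μC, V=5.00V), C3(1μF, Q=9μC, V=9.00V), C4(4μF, Q=20μC, V=5.00V)
Op 1: CLOSE 4-1: Q_total=24.00, C_total=6.00, V=4.00; Q4=16.00, Q1=8.00; dissipated=6.000
Op 2: CLOSE 2-4: Q_total=26.00, C_total=6.00, V=4.33; Q2=8.67, Q4=17.33; dissipated=0.667
Op 3: CLOSE 2-1: Q_total=16.67, C_total=4.00, V=4.17; Q2=8.33, Q1=8.33; dissipated=0.056
Op 4: CLOSE 3-1: Q_total=17.33, C_total=3.00, V=5.78; Q3=5.78, Q1=11.56; dissipated=7.787
Op 5: CLOSE 3-1: Q_total=17.33, C_total=3.00, V=5.78; Q3=5.78, Q1=11.56; dissipated=0.000
Final charges: Q1=11.56, Q2=8.33, Q3=5.78, Q4=17.33

Answer: 11.56 μC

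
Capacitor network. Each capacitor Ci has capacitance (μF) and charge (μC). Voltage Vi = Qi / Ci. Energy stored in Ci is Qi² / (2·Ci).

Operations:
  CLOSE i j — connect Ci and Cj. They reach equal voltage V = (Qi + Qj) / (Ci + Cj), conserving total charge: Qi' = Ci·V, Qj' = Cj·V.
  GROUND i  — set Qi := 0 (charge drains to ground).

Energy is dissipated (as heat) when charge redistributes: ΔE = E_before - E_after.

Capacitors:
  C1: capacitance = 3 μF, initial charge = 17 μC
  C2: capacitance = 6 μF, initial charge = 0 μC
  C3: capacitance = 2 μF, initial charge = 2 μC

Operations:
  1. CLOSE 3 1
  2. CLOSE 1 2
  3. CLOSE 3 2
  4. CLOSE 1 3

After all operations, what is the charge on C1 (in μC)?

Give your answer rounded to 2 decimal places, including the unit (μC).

Answer: 4.56 μC

Derivation:
Initial: C1(3μF, Q=17μC, V=5.67V), C2(6μF, Q=0μC, V=0.00V), C3(2μF, Q=2μC, V=1.00V)
Op 1: CLOSE 3-1: Q_total=19.00, C_total=5.00, V=3.80; Q3=7.60, Q1=11.40; dissipated=13.067
Op 2: CLOSE 1-2: Q_total=11.40, C_total=9.00, V=1.27; Q1=3.80, Q2=7.60; dissipated=14.440
Op 3: CLOSE 3-2: Q_total=15.20, C_total=8.00, V=1.90; Q3=3.80, Q2=11.40; dissipated=4.813
Op 4: CLOSE 1-3: Q_total=7.60, C_total=5.00, V=1.52; Q1=4.56, Q3=3.04; dissipated=0.241
Final charges: Q1=4.56, Q2=11.40, Q3=3.04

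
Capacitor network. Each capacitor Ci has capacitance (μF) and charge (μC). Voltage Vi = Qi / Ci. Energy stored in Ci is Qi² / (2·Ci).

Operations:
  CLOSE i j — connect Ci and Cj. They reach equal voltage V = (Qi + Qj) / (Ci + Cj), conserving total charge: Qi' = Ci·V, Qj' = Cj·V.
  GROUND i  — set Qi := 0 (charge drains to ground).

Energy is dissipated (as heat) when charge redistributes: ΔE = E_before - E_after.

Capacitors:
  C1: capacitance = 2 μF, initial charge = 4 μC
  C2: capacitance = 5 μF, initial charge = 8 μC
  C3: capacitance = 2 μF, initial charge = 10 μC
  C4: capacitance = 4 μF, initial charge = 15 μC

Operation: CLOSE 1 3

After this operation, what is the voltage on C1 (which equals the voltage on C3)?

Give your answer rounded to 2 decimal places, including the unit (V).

Initial: C1(2μF, Q=4μC, V=2.00V), C2(5μF, Q=8μC, V=1.60V), C3(2μF, Q=10μC, V=5.00V), C4(4μF, Q=15μC, V=3.75V)
Op 1: CLOSE 1-3: Q_total=14.00, C_total=4.00, V=3.50; Q1=7.00, Q3=7.00; dissipated=4.500

Answer: 3.50 V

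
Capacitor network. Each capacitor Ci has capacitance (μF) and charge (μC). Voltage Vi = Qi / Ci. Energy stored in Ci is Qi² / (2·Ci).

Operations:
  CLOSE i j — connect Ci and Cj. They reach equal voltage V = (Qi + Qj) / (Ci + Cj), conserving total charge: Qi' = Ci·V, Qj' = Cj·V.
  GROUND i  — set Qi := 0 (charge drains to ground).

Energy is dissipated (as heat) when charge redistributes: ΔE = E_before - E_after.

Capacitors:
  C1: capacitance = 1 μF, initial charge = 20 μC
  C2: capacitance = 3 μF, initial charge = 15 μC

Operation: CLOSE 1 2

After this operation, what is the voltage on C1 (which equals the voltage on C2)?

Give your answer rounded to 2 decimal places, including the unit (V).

Initial: C1(1μF, Q=20μC, V=20.00V), C2(3μF, Q=15μC, V=5.00V)
Op 1: CLOSE 1-2: Q_total=35.00, C_total=4.00, V=8.75; Q1=8.75, Q2=26.25; dissipated=84.375

Answer: 8.75 V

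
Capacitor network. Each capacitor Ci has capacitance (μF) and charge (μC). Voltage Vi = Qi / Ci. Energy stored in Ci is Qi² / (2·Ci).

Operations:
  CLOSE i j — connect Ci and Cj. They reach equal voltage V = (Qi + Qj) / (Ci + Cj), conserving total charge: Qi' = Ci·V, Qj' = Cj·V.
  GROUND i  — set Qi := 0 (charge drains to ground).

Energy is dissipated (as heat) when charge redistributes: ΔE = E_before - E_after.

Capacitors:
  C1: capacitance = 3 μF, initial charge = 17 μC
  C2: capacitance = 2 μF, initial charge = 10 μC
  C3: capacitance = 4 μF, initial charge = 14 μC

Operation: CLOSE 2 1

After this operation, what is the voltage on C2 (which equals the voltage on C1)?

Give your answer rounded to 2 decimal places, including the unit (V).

Initial: C1(3μF, Q=17μC, V=5.67V), C2(2μF, Q=10μC, V=5.00V), C3(4μF, Q=14μC, V=3.50V)
Op 1: CLOSE 2-1: Q_total=27.00, C_total=5.00, V=5.40; Q2=10.80, Q1=16.20; dissipated=0.267

Answer: 5.40 V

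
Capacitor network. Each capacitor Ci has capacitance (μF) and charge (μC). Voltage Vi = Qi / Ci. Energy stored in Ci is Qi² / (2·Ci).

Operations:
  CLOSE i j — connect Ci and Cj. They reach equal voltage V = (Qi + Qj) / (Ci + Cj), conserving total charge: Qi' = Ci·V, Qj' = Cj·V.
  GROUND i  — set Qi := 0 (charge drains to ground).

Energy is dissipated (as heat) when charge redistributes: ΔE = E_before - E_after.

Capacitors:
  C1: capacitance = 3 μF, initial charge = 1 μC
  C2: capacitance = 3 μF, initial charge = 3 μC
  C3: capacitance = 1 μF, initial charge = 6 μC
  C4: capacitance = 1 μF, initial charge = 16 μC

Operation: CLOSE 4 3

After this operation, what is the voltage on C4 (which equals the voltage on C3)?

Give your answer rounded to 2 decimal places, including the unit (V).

Answer: 11.00 V

Derivation:
Initial: C1(3μF, Q=1μC, V=0.33V), C2(3μF, Q=3μC, V=1.00V), C3(1μF, Q=6μC, V=6.00V), C4(1μF, Q=16μC, V=16.00V)
Op 1: CLOSE 4-3: Q_total=22.00, C_total=2.00, V=11.00; Q4=11.00, Q3=11.00; dissipated=25.000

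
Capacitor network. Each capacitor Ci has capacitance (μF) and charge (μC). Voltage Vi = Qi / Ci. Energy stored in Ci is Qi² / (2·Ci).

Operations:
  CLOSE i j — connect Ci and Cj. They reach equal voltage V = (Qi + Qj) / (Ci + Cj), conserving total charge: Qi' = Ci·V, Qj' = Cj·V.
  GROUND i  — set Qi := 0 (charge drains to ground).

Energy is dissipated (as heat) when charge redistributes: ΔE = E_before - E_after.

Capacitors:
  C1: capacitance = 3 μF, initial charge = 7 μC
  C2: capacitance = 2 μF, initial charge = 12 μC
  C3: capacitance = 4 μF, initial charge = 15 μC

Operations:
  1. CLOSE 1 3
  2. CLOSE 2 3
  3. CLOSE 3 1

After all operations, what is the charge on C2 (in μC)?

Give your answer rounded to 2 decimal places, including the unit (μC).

Answer: 8.19 μC

Derivation:
Initial: C1(3μF, Q=7μC, V=2.33V), C2(2μF, Q=12μC, V=6.00V), C3(4μF, Q=15μC, V=3.75V)
Op 1: CLOSE 1-3: Q_total=22.00, C_total=7.00, V=3.14; Q1=9.43, Q3=12.57; dissipated=1.720
Op 2: CLOSE 2-3: Q_total=24.57, C_total=6.00, V=4.10; Q2=8.19, Q3=16.38; dissipated=5.442
Op 3: CLOSE 3-1: Q_total=25.81, C_total=7.00, V=3.69; Q3=14.75, Q1=11.06; dissipated=0.777
Final charges: Q1=11.06, Q2=8.19, Q3=14.75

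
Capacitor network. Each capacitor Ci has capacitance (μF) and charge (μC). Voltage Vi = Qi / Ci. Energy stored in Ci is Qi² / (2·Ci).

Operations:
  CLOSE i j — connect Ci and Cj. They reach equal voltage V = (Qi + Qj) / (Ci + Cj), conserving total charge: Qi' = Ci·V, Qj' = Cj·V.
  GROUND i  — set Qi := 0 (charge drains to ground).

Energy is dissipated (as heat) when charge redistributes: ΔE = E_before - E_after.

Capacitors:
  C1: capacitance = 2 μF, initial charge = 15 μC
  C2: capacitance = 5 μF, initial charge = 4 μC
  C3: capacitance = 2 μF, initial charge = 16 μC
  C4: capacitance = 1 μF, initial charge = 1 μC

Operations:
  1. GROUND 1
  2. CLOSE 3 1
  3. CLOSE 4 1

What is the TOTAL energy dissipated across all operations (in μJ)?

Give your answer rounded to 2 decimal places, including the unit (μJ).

Initial: C1(2μF, Q=15μC, V=7.50V), C2(5μF, Q=4μC, V=0.80V), C3(2μF, Q=16μC, V=8.00V), C4(1μF, Q=1μC, V=1.00V)
Op 1: GROUND 1: Q1=0; energy lost=56.250
Op 2: CLOSE 3-1: Q_total=16.00, C_total=4.00, V=4.00; Q3=8.00, Q1=8.00; dissipated=32.000
Op 3: CLOSE 4-1: Q_total=9.00, C_total=3.00, V=3.00; Q4=3.00, Q1=6.00; dissipated=3.000
Total dissipated: 91.250 μJ

Answer: 91.25 μJ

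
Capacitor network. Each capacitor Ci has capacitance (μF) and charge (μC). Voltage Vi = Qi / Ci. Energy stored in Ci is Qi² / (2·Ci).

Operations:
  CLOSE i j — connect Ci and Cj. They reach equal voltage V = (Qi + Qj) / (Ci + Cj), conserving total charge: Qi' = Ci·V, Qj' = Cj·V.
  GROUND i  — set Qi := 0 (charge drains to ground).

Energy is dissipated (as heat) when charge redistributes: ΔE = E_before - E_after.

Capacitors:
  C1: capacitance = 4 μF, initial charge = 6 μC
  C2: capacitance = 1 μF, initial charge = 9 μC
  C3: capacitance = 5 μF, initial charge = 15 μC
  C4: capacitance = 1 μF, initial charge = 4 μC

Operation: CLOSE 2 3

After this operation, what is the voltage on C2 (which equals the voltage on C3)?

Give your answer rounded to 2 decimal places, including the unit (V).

Answer: 4.00 V

Derivation:
Initial: C1(4μF, Q=6μC, V=1.50V), C2(1μF, Q=9μC, V=9.00V), C3(5μF, Q=15μC, V=3.00V), C4(1μF, Q=4μC, V=4.00V)
Op 1: CLOSE 2-3: Q_total=24.00, C_total=6.00, V=4.00; Q2=4.00, Q3=20.00; dissipated=15.000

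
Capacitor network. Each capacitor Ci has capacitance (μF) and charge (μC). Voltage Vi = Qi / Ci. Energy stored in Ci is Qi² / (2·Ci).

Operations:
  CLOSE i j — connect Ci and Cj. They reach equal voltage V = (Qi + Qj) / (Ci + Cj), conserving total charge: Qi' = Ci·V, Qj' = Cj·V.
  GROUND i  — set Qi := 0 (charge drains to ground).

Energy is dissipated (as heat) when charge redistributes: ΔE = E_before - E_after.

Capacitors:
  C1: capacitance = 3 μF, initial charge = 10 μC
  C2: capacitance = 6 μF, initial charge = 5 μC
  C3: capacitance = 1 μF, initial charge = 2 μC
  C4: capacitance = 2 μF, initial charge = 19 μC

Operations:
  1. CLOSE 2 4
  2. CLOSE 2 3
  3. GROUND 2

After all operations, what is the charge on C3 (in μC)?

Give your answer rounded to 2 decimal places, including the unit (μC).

Answer: 2.86 μC

Derivation:
Initial: C1(3μF, Q=10μC, V=3.33V), C2(6μF, Q=5μC, V=0.83V), C3(1μF, Q=2μC, V=2.00V), C4(2μF, Q=19μC, V=9.50V)
Op 1: CLOSE 2-4: Q_total=24.00, C_total=8.00, V=3.00; Q2=18.00, Q4=6.00; dissipated=56.333
Op 2: CLOSE 2-3: Q_total=20.00, C_total=7.00, V=2.86; Q2=17.14, Q3=2.86; dissipated=0.429
Op 3: GROUND 2: Q2=0; energy lost=24.490
Final charges: Q1=10.00, Q2=0.00, Q3=2.86, Q4=6.00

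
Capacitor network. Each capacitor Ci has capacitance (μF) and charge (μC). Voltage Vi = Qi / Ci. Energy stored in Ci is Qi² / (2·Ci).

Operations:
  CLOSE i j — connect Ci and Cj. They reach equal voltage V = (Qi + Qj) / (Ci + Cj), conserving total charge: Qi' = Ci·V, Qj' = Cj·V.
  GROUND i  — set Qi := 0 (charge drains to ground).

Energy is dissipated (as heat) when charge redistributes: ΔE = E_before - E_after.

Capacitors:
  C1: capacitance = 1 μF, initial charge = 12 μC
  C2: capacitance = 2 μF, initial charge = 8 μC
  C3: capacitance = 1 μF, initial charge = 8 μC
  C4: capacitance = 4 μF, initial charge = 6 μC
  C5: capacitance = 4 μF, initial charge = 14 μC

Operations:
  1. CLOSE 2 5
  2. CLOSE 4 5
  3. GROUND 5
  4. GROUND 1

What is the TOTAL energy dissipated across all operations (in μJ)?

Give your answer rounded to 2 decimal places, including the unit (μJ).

Answer: 90.21 μJ

Derivation:
Initial: C1(1μF, Q=12μC, V=12.00V), C2(2μF, Q=8μC, V=4.00V), C3(1μF, Q=8μC, V=8.00V), C4(4μF, Q=6μC, V=1.50V), C5(4μF, Q=14μC, V=3.50V)
Op 1: CLOSE 2-5: Q_total=22.00, C_total=6.00, V=3.67; Q2=7.33, Q5=14.67; dissipated=0.167
Op 2: CLOSE 4-5: Q_total=20.67, C_total=8.00, V=2.58; Q4=10.33, Q5=10.33; dissipated=4.694
Op 3: GROUND 5: Q5=0; energy lost=13.347
Op 4: GROUND 1: Q1=0; energy lost=72.000
Total dissipated: 90.208 μJ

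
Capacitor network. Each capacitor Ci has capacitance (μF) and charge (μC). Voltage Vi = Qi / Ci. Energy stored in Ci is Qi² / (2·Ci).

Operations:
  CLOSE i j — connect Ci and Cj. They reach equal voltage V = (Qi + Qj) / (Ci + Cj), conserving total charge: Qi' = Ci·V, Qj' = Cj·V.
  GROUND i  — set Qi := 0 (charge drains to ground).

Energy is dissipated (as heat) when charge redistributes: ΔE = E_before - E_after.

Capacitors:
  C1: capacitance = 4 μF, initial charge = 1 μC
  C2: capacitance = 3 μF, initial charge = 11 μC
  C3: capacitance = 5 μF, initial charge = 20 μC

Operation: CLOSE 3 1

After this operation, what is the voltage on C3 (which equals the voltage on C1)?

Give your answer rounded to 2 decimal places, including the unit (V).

Answer: 2.33 V

Derivation:
Initial: C1(4μF, Q=1μC, V=0.25V), C2(3μF, Q=11μC, V=3.67V), C3(5μF, Q=20μC, V=4.00V)
Op 1: CLOSE 3-1: Q_total=21.00, C_total=9.00, V=2.33; Q3=11.67, Q1=9.33; dissipated=15.625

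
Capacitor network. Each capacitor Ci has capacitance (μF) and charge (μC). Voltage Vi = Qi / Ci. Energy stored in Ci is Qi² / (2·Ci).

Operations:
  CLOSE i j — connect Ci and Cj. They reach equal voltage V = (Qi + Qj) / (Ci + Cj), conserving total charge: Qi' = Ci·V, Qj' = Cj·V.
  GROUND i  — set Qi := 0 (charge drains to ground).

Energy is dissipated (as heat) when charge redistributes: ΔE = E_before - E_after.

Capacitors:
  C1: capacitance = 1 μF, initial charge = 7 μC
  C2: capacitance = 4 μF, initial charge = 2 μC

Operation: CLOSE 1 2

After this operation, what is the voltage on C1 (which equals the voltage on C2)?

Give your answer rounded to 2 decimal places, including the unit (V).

Answer: 1.80 V

Derivation:
Initial: C1(1μF, Q=7μC, V=7.00V), C2(4μF, Q=2μC, V=0.50V)
Op 1: CLOSE 1-2: Q_total=9.00, C_total=5.00, V=1.80; Q1=1.80, Q2=7.20; dissipated=16.900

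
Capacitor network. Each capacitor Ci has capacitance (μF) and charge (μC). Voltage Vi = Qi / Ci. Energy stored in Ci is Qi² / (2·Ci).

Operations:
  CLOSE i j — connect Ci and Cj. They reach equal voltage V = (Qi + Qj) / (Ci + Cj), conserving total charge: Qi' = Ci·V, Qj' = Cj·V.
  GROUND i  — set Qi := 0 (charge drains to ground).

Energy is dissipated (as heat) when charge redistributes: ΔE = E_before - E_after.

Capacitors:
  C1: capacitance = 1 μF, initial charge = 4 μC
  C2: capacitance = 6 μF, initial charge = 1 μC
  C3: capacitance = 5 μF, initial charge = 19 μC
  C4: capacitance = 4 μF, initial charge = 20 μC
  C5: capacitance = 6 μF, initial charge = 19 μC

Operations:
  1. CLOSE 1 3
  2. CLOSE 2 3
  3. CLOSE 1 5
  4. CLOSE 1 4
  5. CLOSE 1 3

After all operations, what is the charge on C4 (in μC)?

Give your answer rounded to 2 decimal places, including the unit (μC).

Answer: 18.61 μC

Derivation:
Initial: C1(1μF, Q=4μC, V=4.00V), C2(6μF, Q=1μC, V=0.17V), C3(5μF, Q=19μC, V=3.80V), C4(4μF, Q=20μC, V=5.00V), C5(6μF, Q=19μC, V=3.17V)
Op 1: CLOSE 1-3: Q_total=23.00, C_total=6.00, V=3.83; Q1=3.83, Q3=19.17; dissipated=0.017
Op 2: CLOSE 2-3: Q_total=20.17, C_total=11.00, V=1.83; Q2=11.00, Q3=9.17; dissipated=18.333
Op 3: CLOSE 1-5: Q_total=22.83, C_total=7.00, V=3.26; Q1=3.26, Q5=19.57; dissipated=0.190
Op 4: CLOSE 1-4: Q_total=23.26, C_total=5.00, V=4.65; Q1=4.65, Q4=18.61; dissipated=1.208
Op 5: CLOSE 1-3: Q_total=13.82, C_total=6.00, V=2.30; Q1=2.30, Q3=11.52; dissipated=3.311
Final charges: Q1=2.30, Q2=11.00, Q3=11.52, Q4=18.61, Q5=19.57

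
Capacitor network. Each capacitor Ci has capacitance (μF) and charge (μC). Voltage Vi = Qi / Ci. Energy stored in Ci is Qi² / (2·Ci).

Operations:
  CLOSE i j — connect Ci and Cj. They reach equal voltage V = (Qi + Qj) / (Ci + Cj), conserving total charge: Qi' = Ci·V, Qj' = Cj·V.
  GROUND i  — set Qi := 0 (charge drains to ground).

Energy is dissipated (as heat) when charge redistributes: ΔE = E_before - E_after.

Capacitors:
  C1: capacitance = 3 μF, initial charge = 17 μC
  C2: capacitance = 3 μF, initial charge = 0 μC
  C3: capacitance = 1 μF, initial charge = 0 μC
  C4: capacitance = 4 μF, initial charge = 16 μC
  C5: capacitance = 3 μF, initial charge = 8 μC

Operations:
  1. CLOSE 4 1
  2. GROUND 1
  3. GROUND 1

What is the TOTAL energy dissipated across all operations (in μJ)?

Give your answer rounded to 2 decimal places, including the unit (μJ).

Answer: 35.72 μJ

Derivation:
Initial: C1(3μF, Q=17μC, V=5.67V), C2(3μF, Q=0μC, V=0.00V), C3(1μF, Q=0μC, V=0.00V), C4(4μF, Q=16μC, V=4.00V), C5(3μF, Q=8μC, V=2.67V)
Op 1: CLOSE 4-1: Q_total=33.00, C_total=7.00, V=4.71; Q4=18.86, Q1=14.14; dissipated=2.381
Op 2: GROUND 1: Q1=0; energy lost=33.337
Op 3: GROUND 1: Q1=0; energy lost=0.000
Total dissipated: 35.718 μJ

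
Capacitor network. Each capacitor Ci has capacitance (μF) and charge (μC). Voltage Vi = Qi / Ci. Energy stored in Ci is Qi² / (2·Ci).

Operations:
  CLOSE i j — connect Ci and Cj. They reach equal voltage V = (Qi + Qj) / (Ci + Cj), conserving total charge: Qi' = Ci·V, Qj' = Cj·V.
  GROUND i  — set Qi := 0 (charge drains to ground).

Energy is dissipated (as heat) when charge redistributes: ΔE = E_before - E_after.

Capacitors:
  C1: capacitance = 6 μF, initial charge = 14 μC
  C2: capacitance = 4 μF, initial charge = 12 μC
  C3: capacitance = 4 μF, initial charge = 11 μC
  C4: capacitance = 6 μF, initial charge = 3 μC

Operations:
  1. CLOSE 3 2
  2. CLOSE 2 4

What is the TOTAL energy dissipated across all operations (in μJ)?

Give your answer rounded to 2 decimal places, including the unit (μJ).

Initial: C1(6μF, Q=14μC, V=2.33V), C2(4μF, Q=12μC, V=3.00V), C3(4μF, Q=11μC, V=2.75V), C4(6μF, Q=3μC, V=0.50V)
Op 1: CLOSE 3-2: Q_total=23.00, C_total=8.00, V=2.88; Q3=11.50, Q2=11.50; dissipated=0.062
Op 2: CLOSE 2-4: Q_total=14.50, C_total=10.00, V=1.45; Q2=5.80, Q4=8.70; dissipated=6.769
Total dissipated: 6.831 μJ

Answer: 6.83 μJ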